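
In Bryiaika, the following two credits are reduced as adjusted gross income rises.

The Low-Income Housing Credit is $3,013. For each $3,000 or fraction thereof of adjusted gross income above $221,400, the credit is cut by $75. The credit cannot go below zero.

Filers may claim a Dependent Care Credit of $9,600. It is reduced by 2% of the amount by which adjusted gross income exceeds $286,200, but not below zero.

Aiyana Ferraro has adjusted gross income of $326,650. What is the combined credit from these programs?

Low-Income Housing Credit: income exceeds $221,400 by $105,250, which is 36 full-or-partial $3,000 increments; reduction = 36 × $75 = $2,700, leaving $313.
Dependent Care Credit: 2% of the $40,450 excess over $286,200 is $809; credit = $9,600 − $809 = $8,791.
Total: $313 + $8,791 = $9,104.

$9,104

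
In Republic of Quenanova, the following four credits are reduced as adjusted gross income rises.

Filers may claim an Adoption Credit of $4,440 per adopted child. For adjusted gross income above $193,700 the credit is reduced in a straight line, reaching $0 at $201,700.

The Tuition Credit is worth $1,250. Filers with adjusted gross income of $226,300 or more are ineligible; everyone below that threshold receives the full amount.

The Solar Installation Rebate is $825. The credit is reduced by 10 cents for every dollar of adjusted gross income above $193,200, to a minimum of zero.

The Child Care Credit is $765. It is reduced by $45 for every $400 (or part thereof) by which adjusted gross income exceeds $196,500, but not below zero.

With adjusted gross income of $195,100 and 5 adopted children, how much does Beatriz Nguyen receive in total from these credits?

$20,965

Adoption Credit: base = 5 × $4,440 = $22,200. $195,100 is $1,400 into a $8,000 phase-out range, leaving 6,600/8,000 of the credit: $22,200 × 6,600/8,000 = $18,315.
Tuition Credit: $195,100 is below the $226,300 cutoff, so the full $1,250 applies.
Solar Installation Rebate: 10% of the $1,900 excess over $193,200 is $190; credit = $825 − $190 = $635.
Child Care Credit: $195,100 is at or below the $196,500 threshold, so the full $765 applies.
Total: $18,315 + $1,250 + $635 + $765 = $20,965.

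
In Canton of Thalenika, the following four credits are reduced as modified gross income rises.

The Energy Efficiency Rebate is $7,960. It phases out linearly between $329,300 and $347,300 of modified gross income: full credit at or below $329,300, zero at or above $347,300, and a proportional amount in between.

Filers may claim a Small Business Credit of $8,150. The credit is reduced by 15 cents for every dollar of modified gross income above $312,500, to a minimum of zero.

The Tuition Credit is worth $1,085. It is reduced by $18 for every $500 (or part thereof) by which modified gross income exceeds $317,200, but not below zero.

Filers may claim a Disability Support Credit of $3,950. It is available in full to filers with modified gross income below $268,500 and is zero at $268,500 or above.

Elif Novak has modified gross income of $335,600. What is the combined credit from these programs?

$10,278

Energy Efficiency Rebate: $335,600 is $6,300 into a $18,000 phase-out range, leaving 11,700/18,000 of the credit: $7,960 × 11,700/18,000 = $5,174.
Small Business Credit: 15% of the $23,100 excess over $312,500 is $3,465; credit = $8,150 − $3,465 = $4,685.
Tuition Credit: income exceeds $317,200 by $18,400, which is 37 full-or-partial $500 increments; reduction = 37 × $18 = $666, leaving $419.
Disability Support Credit: $335,600 meets or exceeds the $268,500 cutoff, so the credit is $0.
Total: $5,174 + $4,685 + $419 + $0 = $10,278.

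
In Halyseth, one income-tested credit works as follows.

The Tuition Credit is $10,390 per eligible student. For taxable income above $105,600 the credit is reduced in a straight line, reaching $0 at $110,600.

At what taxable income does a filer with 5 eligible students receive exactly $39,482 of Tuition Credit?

$106,800

Full credit = 5 × $10,390 = $51,950.
$39,482 is 39,482/51,950 of the full $51,950, so 12,468/51,950 of the $5,000 range has been used: income = $105,600 + $5,000 × 12,468/51,950 = $106,800.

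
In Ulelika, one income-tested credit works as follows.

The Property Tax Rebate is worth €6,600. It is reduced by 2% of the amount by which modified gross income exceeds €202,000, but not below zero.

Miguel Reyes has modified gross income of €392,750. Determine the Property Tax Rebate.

€2,785

Property Tax Rebate: 2% of the €190,750 excess over €202,000 is €3,815; credit = €6,600 − €3,815 = €2,785.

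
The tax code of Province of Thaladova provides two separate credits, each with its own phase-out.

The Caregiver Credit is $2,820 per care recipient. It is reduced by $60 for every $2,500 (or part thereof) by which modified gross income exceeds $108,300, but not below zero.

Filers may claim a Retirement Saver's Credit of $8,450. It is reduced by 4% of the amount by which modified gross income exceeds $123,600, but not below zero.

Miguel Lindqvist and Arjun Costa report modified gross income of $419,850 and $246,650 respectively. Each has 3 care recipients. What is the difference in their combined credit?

Miguel ($419,850): Caregiver Credit: base = 3 × $2,820 = $8,460. income exceeds $108,300 by $311,550, which is 125 full-or-partial $2,500 increments; reduction = 125 × $60 = $7,500, leaving $960. Retirement Saver's Credit: 4% of the $296,250 excess over $123,600 is $11,850 ≥ base, so the credit is $0. total $960 + $0 = $960
Arjun ($246,650): Caregiver Credit: base = 3 × $2,820 = $8,460. income exceeds $108,300 by $138,350, which is 56 full-or-partial $2,500 increments; reduction = 56 × $60 = $3,360, leaving $5,100. Retirement Saver's Credit: 4% of the $123,050 excess over $123,600 is $4,922; credit = $8,450 − $4,922 = $3,528. total $5,100 + $3,528 = $8,628
Difference: |$960 − $8,628| = $7,668.

$7,668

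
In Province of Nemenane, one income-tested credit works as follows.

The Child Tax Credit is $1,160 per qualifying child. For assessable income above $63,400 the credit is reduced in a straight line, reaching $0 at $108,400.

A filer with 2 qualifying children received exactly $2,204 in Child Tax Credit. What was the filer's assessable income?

Full credit = 2 × $1,160 = $2,320.
$2,204 is 2,204/2,320 of the full $2,320, so 116/2,320 of the $45,000 range has been used: income = $63,400 + $45,000 × 116/2,320 = $65,650.

$65,650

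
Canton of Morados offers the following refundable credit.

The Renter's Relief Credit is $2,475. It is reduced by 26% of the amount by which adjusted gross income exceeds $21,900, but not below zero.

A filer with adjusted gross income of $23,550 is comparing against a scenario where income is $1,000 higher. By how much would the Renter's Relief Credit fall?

At $23,550 — 26% of the $1,650 excess over $21,900 is $429; credit = $2,475 − $429 = $2,046.
At $24,550 — 26% of the $2,650 excess over $21,900 is $689; credit = $2,475 − $689 = $1,786.
Lost: $2,046 − $1,786 = $260.

$260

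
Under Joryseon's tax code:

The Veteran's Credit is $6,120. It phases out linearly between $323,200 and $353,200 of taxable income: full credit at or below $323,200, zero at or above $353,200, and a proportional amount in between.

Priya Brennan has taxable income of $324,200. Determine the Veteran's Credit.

$5,916

Veteran's Credit: $324,200 is $1,000 into a $30,000 phase-out range, leaving 29,000/30,000 of the credit: $6,120 × 29,000/30,000 = $5,916.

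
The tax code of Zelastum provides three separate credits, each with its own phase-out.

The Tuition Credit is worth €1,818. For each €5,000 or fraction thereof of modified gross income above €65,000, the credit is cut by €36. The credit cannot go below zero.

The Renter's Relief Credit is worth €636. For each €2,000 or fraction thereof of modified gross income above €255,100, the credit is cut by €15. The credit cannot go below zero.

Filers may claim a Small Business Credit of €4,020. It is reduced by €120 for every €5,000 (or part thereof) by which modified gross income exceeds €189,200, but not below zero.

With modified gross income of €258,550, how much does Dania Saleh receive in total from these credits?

€3,360

Tuition Credit: income exceeds €65,000 by €193,550, which is 39 full-or-partial €5,000 increments; reduction = 39 × €36 = €1,404, leaving €414.
Renter's Relief Credit: income exceeds €255,100 by €3,450, which is 2 full-or-partial €2,000 increments; reduction = 2 × €15 = €30, leaving €606.
Small Business Credit: income exceeds €189,200 by €69,350, which is 14 full-or-partial €5,000 increments; reduction = 14 × €120 = €1,680, leaving €2,340.
Total: €414 + €606 + €2,340 = €3,360.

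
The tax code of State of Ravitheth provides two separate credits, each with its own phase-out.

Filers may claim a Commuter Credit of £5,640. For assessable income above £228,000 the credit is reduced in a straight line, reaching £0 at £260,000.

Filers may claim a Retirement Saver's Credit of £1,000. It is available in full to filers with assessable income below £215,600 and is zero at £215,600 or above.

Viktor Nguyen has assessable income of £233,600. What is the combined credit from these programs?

Commuter Credit: £233,600 is £5,600 into a £32,000 phase-out range, leaving 26,400/32,000 of the credit: £5,640 × 26,400/32,000 = £4,653.
Retirement Saver's Credit: £233,600 meets or exceeds the £215,600 cutoff, so the credit is £0.
Total: £4,653 + £0 = £4,653.

£4,653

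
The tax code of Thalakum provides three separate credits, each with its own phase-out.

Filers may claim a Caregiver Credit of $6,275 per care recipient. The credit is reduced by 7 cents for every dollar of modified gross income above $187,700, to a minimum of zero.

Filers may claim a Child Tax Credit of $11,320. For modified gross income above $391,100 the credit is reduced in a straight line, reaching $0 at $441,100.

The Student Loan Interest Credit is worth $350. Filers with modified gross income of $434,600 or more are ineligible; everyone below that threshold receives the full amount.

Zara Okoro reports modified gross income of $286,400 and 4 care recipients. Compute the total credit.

Caregiver Credit: base = 4 × $6,275 = $25,100. 7% of the $98,700 excess over $187,700 is $6,909; credit = $25,100 − $6,909 = $18,191.
Child Tax Credit: $286,400 is at or below the $391,100 threshold, so the full $11,320 applies.
Student Loan Interest Credit: $286,400 is below the $434,600 cutoff, so the full $350 applies.
Total: $18,191 + $11,320 + $350 = $29,861.

$29,861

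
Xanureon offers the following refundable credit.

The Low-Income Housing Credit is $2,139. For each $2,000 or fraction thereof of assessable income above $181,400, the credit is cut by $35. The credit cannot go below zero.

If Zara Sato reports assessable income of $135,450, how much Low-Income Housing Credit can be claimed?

Low-Income Housing Credit: $135,450 is at or below the $181,400 threshold, so the full $2,139 applies.

$2,139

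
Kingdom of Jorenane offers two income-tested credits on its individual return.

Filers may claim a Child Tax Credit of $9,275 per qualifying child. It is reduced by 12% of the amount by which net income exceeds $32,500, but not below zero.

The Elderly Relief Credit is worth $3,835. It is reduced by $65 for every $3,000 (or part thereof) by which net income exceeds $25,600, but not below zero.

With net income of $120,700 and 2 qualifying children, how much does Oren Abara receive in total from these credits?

$9,721

Child Tax Credit: base = 2 × $9,275 = $18,550. 12% of the $88,200 excess over $32,500 is $10,584; credit = $18,550 − $10,584 = $7,966.
Elderly Relief Credit: income exceeds $25,600 by $95,100, which is 32 full-or-partial $3,000 increments; reduction = 32 × $65 = $2,080, leaving $1,755.
Total: $7,966 + $1,755 = $9,721.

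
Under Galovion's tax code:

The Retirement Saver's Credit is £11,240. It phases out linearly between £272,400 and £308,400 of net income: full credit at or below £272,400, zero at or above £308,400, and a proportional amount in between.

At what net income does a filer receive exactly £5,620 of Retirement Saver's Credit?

£5,620 is 5,620/11,240 of the full £11,240, so 5,620/11,240 of the £36,000 range has been used: income = £272,400 + £36,000 × 5,620/11,240 = £290,400.

£290,400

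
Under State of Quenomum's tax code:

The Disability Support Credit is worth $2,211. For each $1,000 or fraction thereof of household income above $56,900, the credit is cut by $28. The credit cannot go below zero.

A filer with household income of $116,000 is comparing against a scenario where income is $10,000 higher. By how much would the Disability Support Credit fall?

At $116,000 — income exceeds $56,900 by $59,100, which is 60 full-or-partial $1,000 increments; reduction = 60 × $28 = $1,680, leaving $531.
At $126,000 — income exceeds $56,900 by $69,100, which is 70 full-or-partial $1,000 increments; reduction = 70 × $28 = $1,960, leaving $251.
Lost: $531 − $251 = $280.

$280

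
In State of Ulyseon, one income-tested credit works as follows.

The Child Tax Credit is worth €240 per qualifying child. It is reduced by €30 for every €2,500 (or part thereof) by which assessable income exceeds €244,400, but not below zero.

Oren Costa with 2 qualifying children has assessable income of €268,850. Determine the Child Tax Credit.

€180

Child Tax Credit: base = 2 × €240 = €480. income exceeds €244,400 by €24,450, which is 10 full-or-partial €2,500 increments; reduction = 10 × €30 = €300, leaving €180.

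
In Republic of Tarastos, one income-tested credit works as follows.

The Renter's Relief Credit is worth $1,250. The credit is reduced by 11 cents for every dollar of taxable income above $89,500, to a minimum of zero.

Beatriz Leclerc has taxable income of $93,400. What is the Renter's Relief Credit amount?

$821

Renter's Relief Credit: 11% of the $3,900 excess over $89,500 is $429; credit = $1,250 − $429 = $821.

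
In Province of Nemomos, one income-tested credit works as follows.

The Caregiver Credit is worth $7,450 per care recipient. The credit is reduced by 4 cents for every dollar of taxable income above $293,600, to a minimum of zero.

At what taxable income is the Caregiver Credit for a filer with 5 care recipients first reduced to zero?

$1,224,850

Full credit = 5 × $7,450 = $37,250.
The credit falls by 4% of each dollar above $293,600, so it reaches zero when the excess is $37,250 / 4% = $931,250: income = $293,600 + $931,250 = $1,224,850.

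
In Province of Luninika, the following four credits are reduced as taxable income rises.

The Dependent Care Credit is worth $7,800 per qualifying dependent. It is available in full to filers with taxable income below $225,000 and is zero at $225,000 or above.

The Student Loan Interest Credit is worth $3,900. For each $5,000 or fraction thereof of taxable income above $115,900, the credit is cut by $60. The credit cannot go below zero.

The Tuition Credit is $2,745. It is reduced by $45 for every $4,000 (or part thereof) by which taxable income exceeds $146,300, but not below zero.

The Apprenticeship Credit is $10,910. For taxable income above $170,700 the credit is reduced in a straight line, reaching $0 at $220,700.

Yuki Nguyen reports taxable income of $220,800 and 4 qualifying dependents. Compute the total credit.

Dependent Care Credit: base = 4 × $7,800 = $31,200. $220,800 is below the $225,000 cutoff, so the full $31,200 applies.
Student Loan Interest Credit: income exceeds $115,900 by $104,900, which is 21 full-or-partial $5,000 increments; reduction = 21 × $60 = $1,260, leaving $2,640.
Tuition Credit: income exceeds $146,300 by $74,500, which is 19 full-or-partial $4,000 increments; reduction = 19 × $45 = $855, leaving $1,890.
Apprenticeship Credit: $220,800 is at or above $220,700, so the credit is $0.
Total: $31,200 + $2,640 + $1,890 + $0 = $35,730.

$35,730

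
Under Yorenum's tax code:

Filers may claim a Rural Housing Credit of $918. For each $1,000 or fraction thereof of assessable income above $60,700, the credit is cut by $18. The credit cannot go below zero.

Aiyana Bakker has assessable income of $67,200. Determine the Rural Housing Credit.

Rural Housing Credit: income exceeds $60,700 by $6,500, which is 7 full-or-partial $1,000 increments; reduction = 7 × $18 = $126, leaving $792.

$792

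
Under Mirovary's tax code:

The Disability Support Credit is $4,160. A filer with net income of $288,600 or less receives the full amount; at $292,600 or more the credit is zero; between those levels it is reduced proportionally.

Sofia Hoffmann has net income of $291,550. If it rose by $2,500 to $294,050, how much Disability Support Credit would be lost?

At $291,550 — $291,550 is $2,950 into a $4,000 phase-out range, leaving 1,050/4,000 of the credit: $4,160 × 1,050/4,000 = $1,092.
At $294,050 — $294,050 is at or above $292,600, so the credit is $0.
Lost: $1,092 − $0 = $1,092.

$1,092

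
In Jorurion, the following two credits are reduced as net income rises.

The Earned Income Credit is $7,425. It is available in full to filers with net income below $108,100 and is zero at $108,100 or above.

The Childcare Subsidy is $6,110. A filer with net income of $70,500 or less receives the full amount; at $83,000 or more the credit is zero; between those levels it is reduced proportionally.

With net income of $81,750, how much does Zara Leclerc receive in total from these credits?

Earned Income Credit: $81,750 is below the $108,100 cutoff, so the full $7,425 applies.
Childcare Subsidy: $81,750 is $11,250 into a $12,500 phase-out range, leaving 1,250/12,500 of the credit: $6,110 × 1,250/12,500 = $611.
Total: $7,425 + $611 = $8,036.

$8,036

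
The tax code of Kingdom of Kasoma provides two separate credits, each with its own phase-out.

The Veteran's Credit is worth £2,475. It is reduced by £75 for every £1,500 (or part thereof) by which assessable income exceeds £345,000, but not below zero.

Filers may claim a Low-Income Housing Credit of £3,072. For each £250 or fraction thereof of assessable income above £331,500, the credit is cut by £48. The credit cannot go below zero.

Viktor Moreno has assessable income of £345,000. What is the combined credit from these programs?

Veteran's Credit: £345,000 is at or below the £345,000 threshold, so the full £2,475 applies.
Low-Income Housing Credit: income exceeds £331,500 by £13,500, which is 54 full-or-partial £250 increments; reduction = 54 × £48 = £2,592, leaving £480.
Total: £2,475 + £480 = £2,955.

£2,955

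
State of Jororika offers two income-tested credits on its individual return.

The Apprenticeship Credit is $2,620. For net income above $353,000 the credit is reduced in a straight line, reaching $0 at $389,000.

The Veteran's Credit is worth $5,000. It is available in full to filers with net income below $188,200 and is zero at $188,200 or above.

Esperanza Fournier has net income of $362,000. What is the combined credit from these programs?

Apprenticeship Credit: $362,000 is $9,000 into a $36,000 phase-out range, leaving 27,000/36,000 of the credit: $2,620 × 27,000/36,000 = $1,965.
Veteran's Credit: $362,000 meets or exceeds the $188,200 cutoff, so the credit is $0.
Total: $1,965 + $0 = $1,965.

$1,965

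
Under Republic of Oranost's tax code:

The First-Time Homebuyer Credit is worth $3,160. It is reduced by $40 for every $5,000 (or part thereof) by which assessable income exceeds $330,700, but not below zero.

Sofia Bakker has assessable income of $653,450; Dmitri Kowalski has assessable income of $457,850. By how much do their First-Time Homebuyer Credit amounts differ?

$1,560

Sofia ($653,450): First-Time Homebuyer Credit: income exceeds $330,700 by $322,750, which is 65 full-or-partial $5,000 increments; reduction = 65 × $40 = $2,600, leaving $560.
Dmitri ($457,850): First-Time Homebuyer Credit: income exceeds $330,700 by $127,150, which is 26 full-or-partial $5,000 increments; reduction = 26 × $40 = $1,040, leaving $2,120.
Difference: |$560 − $2,120| = $1,560.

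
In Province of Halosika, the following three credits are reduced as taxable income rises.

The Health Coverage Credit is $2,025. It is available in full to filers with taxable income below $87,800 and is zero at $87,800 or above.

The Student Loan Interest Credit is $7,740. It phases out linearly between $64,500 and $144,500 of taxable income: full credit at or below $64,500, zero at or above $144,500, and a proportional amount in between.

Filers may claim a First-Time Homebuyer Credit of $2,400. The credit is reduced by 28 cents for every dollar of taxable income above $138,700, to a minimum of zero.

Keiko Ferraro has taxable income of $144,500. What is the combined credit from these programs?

Health Coverage Credit: $144,500 meets or exceeds the $87,800 cutoff, so the credit is $0.
Student Loan Interest Credit: $144,500 is at or above $144,500, so the credit is $0.
First-Time Homebuyer Credit: 28% of the $5,800 excess over $138,700 is $1,624; credit = $2,400 − $1,624 = $776.
Total: $0 + $0 + $776 = $776.

$776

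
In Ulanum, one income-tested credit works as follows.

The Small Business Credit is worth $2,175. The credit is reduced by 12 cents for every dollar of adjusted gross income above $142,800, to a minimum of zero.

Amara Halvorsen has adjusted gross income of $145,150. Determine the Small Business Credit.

Small Business Credit: 12% of the $2,350 excess over $142,800 is $282; credit = $2,175 − $282 = $1,893.

$1,893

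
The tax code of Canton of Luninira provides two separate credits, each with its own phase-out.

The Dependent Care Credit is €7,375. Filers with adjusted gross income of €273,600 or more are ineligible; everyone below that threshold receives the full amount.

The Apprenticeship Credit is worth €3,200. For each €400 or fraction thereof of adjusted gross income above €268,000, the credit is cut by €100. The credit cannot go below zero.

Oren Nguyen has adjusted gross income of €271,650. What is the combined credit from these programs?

Dependent Care Credit: €271,650 is below the €273,600 cutoff, so the full €7,375 applies.
Apprenticeship Credit: income exceeds €268,000 by €3,650, which is 10 full-or-partial €400 increments; reduction = 10 × €100 = €1,000, leaving €2,200.
Total: €7,375 + €2,200 = €9,575.

€9,575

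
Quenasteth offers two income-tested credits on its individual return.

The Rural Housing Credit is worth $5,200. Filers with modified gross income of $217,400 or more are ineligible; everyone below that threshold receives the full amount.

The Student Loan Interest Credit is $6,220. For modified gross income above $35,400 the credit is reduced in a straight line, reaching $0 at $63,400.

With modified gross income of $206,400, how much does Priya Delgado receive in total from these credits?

$5,200

Rural Housing Credit: $206,400 is below the $217,400 cutoff, so the full $5,200 applies.
Student Loan Interest Credit: $206,400 is at or above $63,400, so the credit is $0.
Total: $5,200 + $0 = $5,200.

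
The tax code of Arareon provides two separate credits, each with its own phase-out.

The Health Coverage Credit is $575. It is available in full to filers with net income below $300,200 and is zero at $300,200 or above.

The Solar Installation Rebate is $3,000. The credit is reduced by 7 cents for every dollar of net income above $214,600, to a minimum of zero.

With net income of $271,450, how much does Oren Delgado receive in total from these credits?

Health Coverage Credit: $271,450 is below the $300,200 cutoff, so the full $575 applies.
Solar Installation Rebate: 7% of the $56,850 excess over $214,600 is $3,979.50 ≥ base, so the credit is $0.
Total: $575 + $0 = $575.

$575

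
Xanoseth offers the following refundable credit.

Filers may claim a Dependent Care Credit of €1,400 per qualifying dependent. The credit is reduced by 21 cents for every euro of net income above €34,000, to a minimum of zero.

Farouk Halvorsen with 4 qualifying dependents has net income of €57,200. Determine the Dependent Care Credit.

€728

Dependent Care Credit: base = 4 × €1,400 = €5,600. 21% of the €23,200 excess over €34,000 is €4,872; credit = €5,600 − €4,872 = €728.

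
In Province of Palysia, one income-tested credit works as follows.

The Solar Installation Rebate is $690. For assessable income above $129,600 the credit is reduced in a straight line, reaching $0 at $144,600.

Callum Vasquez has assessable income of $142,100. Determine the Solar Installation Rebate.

Solar Installation Rebate: $142,100 is $12,500 into a $15,000 phase-out range, leaving 2,500/15,000 of the credit: $690 × 2,500/15,000 = $115.

$115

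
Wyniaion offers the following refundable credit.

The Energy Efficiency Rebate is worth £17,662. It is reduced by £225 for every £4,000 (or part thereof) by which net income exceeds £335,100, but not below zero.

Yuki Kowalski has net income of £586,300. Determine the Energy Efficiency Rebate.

Energy Efficiency Rebate: income exceeds £335,100 by £251,200, which is 63 full-or-partial £4,000 increments; reduction = 63 × £225 = £14,175, leaving £3,487.

£3,487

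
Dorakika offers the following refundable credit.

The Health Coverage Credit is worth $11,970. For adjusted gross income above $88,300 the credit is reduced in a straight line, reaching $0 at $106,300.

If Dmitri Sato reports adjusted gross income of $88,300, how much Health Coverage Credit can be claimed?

$11,970

Health Coverage Credit: $88,300 is at or below the $88,300 threshold, so the full $11,970 applies.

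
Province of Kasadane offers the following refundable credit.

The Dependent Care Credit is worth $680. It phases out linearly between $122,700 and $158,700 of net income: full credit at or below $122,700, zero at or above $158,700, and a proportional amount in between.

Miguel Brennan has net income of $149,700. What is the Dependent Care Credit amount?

$170

Dependent Care Credit: $149,700 is $27,000 into a $36,000 phase-out range, leaving 9,000/36,000 of the credit: $680 × 9,000/36,000 = $170.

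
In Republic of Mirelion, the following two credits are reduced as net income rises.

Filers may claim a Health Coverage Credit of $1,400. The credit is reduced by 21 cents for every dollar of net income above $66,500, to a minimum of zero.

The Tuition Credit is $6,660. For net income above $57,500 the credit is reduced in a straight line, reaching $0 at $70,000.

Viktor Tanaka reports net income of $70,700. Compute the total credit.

Health Coverage Credit: 21% of the $4,200 excess over $66,500 is $882; credit = $1,400 − $882 = $518.
Tuition Credit: $70,700 is at or above $70,000, so the credit is $0.
Total: $518 + $0 = $518.

$518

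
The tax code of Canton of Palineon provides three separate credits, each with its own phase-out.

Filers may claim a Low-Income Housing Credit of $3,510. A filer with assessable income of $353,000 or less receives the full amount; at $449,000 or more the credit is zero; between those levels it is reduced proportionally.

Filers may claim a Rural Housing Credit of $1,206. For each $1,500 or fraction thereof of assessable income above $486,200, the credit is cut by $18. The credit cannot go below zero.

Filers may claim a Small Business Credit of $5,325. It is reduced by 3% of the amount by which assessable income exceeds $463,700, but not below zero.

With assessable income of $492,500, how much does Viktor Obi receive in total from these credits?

$5,577

Low-Income Housing Credit: $492,500 is at or above $449,000, so the credit is $0.
Rural Housing Credit: income exceeds $486,200 by $6,300, which is 5 full-or-partial $1,500 increments; reduction = 5 × $18 = $90, leaving $1,116.
Small Business Credit: 3% of the $28,800 excess over $463,700 is $864; credit = $5,325 − $864 = $4,461.
Total: $0 + $1,116 + $4,461 = $5,577.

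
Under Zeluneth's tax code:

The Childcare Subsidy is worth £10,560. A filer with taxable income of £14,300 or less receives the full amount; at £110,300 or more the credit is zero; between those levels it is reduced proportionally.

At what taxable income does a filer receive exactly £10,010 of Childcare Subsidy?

£10,010 is 10,010/10,560 of the full £10,560, so 550/10,560 of the £96,000 range has been used: income = £14,300 + £96,000 × 550/10,560 = £19,300.

£19,300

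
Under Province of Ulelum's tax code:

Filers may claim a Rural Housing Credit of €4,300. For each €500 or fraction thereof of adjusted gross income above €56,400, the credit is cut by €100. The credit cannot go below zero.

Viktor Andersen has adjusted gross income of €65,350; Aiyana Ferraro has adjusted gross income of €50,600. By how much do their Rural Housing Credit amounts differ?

€1,800

Viktor (€65,350): Rural Housing Credit: income exceeds €56,400 by €8,950, which is 18 full-or-partial €500 increments; reduction = 18 × €100 = €1,800, leaving €2,500.
Aiyana (€50,600): Rural Housing Credit: €50,600 is at or below the €56,400 threshold, so the full €4,300 applies.
Difference: |€2,500 − €4,300| = €1,800.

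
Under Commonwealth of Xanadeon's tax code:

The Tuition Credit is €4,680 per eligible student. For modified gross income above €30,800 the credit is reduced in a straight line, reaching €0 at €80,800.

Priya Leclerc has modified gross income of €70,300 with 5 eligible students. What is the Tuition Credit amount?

Tuition Credit: base = 5 × €4,680 = €23,400. €70,300 is €39,500 into a €50,000 phase-out range, leaving 10,500/50,000 of the credit: €23,400 × 10,500/50,000 = €4,914.

€4,914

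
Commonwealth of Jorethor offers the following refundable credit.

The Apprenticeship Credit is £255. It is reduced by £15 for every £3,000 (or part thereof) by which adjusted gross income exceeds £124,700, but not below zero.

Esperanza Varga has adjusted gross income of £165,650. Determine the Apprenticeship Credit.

Apprenticeship Credit: income exceeds £124,700 by £40,950, which is 14 full-or-partial £3,000 increments; reduction = 14 × £15 = £210, leaving £45.

£45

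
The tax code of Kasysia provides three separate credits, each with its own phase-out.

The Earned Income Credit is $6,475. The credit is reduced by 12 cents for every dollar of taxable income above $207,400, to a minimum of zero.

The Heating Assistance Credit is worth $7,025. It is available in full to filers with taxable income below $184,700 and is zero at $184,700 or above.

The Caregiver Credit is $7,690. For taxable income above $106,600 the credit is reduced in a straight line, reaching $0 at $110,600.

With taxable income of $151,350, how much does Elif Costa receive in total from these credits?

Earned Income Credit: $151,350 is at or below the $207,400 threshold, so the full $6,475 applies.
Heating Assistance Credit: $151,350 is below the $184,700 cutoff, so the full $7,025 applies.
Caregiver Credit: $151,350 is at or above $110,600, so the credit is $0.
Total: $6,475 + $7,025 + $0 = $13,500.

$13,500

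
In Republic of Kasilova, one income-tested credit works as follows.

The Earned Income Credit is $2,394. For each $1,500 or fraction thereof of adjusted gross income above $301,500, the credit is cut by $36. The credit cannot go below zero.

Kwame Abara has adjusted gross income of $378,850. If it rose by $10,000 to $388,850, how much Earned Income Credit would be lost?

At $378,850 — income exceeds $301,500 by $77,350, which is 52 full-or-partial $1,500 increments; reduction = 52 × $36 = $1,872, leaving $522.
At $388,850 — income exceeds $301,500 by $87,350, which is 59 full-or-partial $1,500 increments; reduction = 59 × $36 = $2,124, leaving $270.
Lost: $522 − $270 = $252.

$252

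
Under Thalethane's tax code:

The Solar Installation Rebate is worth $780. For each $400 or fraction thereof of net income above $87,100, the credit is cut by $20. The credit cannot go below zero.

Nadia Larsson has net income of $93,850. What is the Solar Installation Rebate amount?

Solar Installation Rebate: income exceeds $87,100 by $6,750, which is 17 full-or-partial $400 increments; reduction = 17 × $20 = $340, leaving $440.

$440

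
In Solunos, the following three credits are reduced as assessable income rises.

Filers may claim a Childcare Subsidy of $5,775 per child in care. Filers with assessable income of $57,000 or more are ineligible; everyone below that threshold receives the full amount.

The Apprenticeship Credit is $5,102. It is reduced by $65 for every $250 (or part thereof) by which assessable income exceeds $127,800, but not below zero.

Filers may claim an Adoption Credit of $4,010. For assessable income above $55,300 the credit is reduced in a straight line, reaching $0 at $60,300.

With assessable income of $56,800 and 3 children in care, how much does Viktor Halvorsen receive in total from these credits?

$25,234

Childcare Subsidy: base = 3 × $5,775 = $17,325. $56,800 is below the $57,000 cutoff, so the full $17,325 applies.
Apprenticeship Credit: $56,800 is at or below the $127,800 threshold, so the full $5,102 applies.
Adoption Credit: $56,800 is $1,500 into a $5,000 phase-out range, leaving 3,500/5,000 of the credit: $4,010 × 3,500/5,000 = $2,807.
Total: $17,325 + $5,102 + $2,807 = $25,234.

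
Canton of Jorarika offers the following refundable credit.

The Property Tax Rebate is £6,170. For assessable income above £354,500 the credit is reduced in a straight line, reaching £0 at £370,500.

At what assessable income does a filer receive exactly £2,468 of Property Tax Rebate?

£364,100

£2,468 is 2,468/6,170 of the full £6,170, so 3,702/6,170 of the £16,000 range has been used: income = £354,500 + £16,000 × 3,702/6,170 = £364,100.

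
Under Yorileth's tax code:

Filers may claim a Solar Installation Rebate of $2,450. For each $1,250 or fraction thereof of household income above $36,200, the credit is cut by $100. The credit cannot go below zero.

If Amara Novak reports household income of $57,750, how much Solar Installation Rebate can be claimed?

$650

Solar Installation Rebate: income exceeds $36,200 by $21,550, which is 18 full-or-partial $1,250 increments; reduction = 18 × $100 = $1,800, leaving $650.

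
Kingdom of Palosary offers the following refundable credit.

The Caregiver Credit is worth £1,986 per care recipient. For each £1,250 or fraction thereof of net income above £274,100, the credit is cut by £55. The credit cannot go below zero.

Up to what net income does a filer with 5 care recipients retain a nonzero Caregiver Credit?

£499,100

Full credit = 5 × £1,986 = £9,930.
After 180 increments the reduction is 180 × £55 = £9,900, leaving £30; one more increment wipes it out. Increment 180 ends at excess 180 × £1,250 = £225,000, so the highest qualifying income is £274,100 + £225,000 = £499,100.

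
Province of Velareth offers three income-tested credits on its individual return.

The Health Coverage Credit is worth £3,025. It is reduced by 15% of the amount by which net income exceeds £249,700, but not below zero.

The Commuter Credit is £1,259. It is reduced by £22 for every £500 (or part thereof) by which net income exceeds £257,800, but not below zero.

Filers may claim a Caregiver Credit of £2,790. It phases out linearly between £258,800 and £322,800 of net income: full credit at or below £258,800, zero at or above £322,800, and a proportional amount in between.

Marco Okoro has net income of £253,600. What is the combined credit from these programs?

£6,489

Health Coverage Credit: 15% of the £3,900 excess over £249,700 is £585; credit = £3,025 − £585 = £2,440.
Commuter Credit: £253,600 is at or below the £257,800 threshold, so the full £1,259 applies.
Caregiver Credit: £253,600 is at or below the £258,800 threshold, so the full £2,790 applies.
Total: £2,440 + £1,259 + £2,790 = £6,489.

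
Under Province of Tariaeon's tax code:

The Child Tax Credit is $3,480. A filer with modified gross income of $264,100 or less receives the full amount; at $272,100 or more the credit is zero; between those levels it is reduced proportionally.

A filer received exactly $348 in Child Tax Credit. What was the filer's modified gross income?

$271,300

$348 is 348/3,480 of the full $3,480, so 3,132/3,480 of the $8,000 range has been used: income = $264,100 + $8,000 × 3,132/3,480 = $271,300.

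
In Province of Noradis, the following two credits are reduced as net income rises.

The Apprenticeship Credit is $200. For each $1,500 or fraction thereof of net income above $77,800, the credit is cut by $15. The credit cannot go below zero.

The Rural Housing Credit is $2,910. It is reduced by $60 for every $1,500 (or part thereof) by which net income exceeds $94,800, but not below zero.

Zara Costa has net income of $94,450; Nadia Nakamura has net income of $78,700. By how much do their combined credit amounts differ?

Zara ($94,450): Apprenticeship Credit: income exceeds $77,800 by $16,650, which is 12 full-or-partial $1,500 increments; reduction = 12 × $15 = $180, leaving $20. Rural Housing Credit: $94,450 is at or below the $94,800 threshold, so the full $2,910 applies. total $20 + $2,910 = $2,930
Nadia ($78,700): Apprenticeship Credit: income exceeds $77,800 by $900, which is 1 full-or-partial $1,500 increment; reduction = 1 × $15 = $15, leaving $185. Rural Housing Credit: $78,700 is at or below the $94,800 threshold, so the full $2,910 applies. total $185 + $2,910 = $3,095
Difference: |$2,930 − $3,095| = $165.

$165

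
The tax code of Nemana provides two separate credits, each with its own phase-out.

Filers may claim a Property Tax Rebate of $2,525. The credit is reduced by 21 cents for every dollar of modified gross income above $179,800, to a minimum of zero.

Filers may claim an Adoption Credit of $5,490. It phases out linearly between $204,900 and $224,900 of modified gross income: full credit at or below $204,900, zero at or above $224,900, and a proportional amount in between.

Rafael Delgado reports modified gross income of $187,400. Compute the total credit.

Property Tax Rebate: 21% of the $7,600 excess over $179,800 is $1,596; credit = $2,525 − $1,596 = $929.
Adoption Credit: $187,400 is at or below the $204,900 threshold, so the full $5,490 applies.
Total: $929 + $5,490 = $6,419.

$6,419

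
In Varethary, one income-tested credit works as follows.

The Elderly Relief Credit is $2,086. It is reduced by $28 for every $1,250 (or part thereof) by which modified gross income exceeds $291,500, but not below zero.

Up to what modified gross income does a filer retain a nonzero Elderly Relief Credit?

$384,000

After 74 increments the reduction is 74 × $28 = $2,072, leaving $14; one more increment wipes it out. Increment 74 ends at excess 74 × $1,250 = $92,500, so the highest qualifying income is $291,500 + $92,500 = $384,000.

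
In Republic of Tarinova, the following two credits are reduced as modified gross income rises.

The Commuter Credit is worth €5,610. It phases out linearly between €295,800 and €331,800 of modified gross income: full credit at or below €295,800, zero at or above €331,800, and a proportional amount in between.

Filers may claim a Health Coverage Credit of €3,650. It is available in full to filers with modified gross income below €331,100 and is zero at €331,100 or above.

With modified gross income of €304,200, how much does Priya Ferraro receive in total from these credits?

€7,951

Commuter Credit: €304,200 is €8,400 into a €36,000 phase-out range, leaving 27,600/36,000 of the credit: €5,610 × 27,600/36,000 = €4,301.
Health Coverage Credit: €304,200 is below the €331,100 cutoff, so the full €3,650 applies.
Total: €4,301 + €3,650 = €7,951.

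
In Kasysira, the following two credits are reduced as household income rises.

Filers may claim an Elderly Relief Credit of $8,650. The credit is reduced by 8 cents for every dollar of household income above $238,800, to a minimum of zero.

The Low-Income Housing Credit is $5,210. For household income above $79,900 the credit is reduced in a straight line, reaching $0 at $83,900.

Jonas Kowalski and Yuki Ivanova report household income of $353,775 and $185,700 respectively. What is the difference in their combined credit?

$8,650

Jonas ($353,775): Elderly Relief Credit: 8% of the $114,975 excess over $238,800 is $9,198 ≥ base, so the credit is $0. Low-Income Housing Credit: $353,775 is at or above $83,900, so the credit is $0. total $0 + $0 = $0
Yuki ($185,700): Elderly Relief Credit: $185,700 is at or below the $238,800 threshold, so the full $8,650 applies. Low-Income Housing Credit: $185,700 is at or above $83,900, so the credit is $0. total $8,650 + $0 = $8,650
Difference: |$0 − $8,650| = $8,650.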